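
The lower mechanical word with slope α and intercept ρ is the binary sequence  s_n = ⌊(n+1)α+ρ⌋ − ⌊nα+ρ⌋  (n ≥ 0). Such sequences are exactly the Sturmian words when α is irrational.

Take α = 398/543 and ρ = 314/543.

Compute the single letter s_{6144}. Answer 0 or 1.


(n+1)α + ρ = (6145·398 + 314) / 543 = 2446024/543
nα + ρ     = (6144·398 + 314) / 543 = 2445626/543
⌊2446024/543⌋ = 4504,  ⌊2445626/543⌋ = 4503
s_{6144} = 4504 − 4503 = 1

1


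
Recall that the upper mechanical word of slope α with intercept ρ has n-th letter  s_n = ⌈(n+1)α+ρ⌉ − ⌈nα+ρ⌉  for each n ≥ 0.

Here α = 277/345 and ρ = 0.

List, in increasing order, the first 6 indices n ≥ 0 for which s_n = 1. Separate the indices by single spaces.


n=0: ⌈277/345⌉−⌈0/345⌉ = 1−0 = 1  ← one
n=1: ⌈554/345⌉−⌈277/345⌉ = 2−1 = 1  ← one
n=2: ⌈831/345⌉−⌈554/345⌉ = 3−2 = 1  ← one
n=3: ⌈1108/345⌉−⌈831/345⌉ = 4−3 = 1  ← one
n=4: ⌈1385/345⌉−⌈1108/345⌉ = 5−4 = 1  ← one
n=5: ⌈1662/345⌉−⌈1385/345⌉ = 5−5 = 0
n=6: ⌈1939/345⌉−⌈1662/345⌉ = 6−5 = 1  ← one
positions of the first 6 ones: 0 1 2 3 4 6

0 1 2 3 4 6


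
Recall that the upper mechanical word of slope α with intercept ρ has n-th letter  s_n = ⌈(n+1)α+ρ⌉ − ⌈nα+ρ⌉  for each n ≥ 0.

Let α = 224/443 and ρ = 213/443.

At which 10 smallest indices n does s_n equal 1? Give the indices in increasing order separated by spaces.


1 3 4 6 8 10 12 14 16 18

n=0: ⌈437/443⌉−⌈213/443⌉ = 1−1 = 0
n=1: ⌈661/443⌉−⌈437/443⌉ = 2−1 = 1  ← one
n=2: ⌈885/443⌉−⌈661/443⌉ = 2−2 = 0
n=3: ⌈1109/443⌉−⌈885/443⌉ = 3−2 = 1  ← one
n=4: ⌈1333/443⌉−⌈1109/443⌉ = 4−3 = 1  ← one
n=5: ⌈1557/443⌉−⌈1333/443⌉ = 4−4 = 0
n=6: ⌈1781/443⌉−⌈1557/443⌉ = 5−4 = 1  ← one
n=7: ⌈2005/443⌉−⌈1781/443⌉ = 5−5 = 0
n=8: ⌈2229/443⌉−⌈2005/443⌉ = 6−5 = 1  ← one
n=9: ⌈2453/443⌉−⌈2229/443⌉ = 6−6 = 0
n=10: ⌈2677/443⌉−⌈2453/443⌉ = 7−6 = 1  ← one
n=11: ⌈2901/443⌉−⌈2677/443⌉ = 7−7 = 0
n=12: ⌈3125/443⌉−⌈2901/443⌉ = 8−7 = 1  ← one
n=13: ⌈3349/443⌉−⌈3125/443⌉ = 8−8 = 0
n=14: ⌈3573/443⌉−⌈3349/443⌉ = 9−8 = 1  ← one
n=15: ⌈3797/443⌉−⌈3573/443⌉ = 9−9 = 0
n=16: ⌈4021/443⌉−⌈3797/443⌉ = 10−9 = 1  ← one
n=17: ⌈4245/443⌉−⌈4021/443⌉ = 10−10 = 0
n=18: ⌈4469/443⌉−⌈4245/443⌉ = 11−10 = 1  ← one
positions of the first 10 ones: 1 3 4 6 8 10 12 14 16 18


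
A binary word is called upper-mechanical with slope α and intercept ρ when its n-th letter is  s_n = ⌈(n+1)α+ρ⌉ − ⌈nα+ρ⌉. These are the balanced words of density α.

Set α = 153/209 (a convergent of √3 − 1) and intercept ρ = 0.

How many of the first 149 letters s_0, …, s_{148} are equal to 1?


#1s = Σ_{n=0}^{148} s_n = Σ_{n=0}^{148} (⌈(n+1)α+ρ⌉ − ⌈nα+ρ⌉)
the sum telescopes: every ⌈nα+ρ⌉ with 0 < n < 149 appears once with + and once with −, leaving ⌈149α+ρ⌉ − ⌈0·α+ρ⌉
149α + ρ = (149·153) / 209 = 22797/209
ρ = 0/209
⌈22797/209⌉ = 110,  ⌈0/209⌉ = 0
#1s = 110 − 0 = 110

110


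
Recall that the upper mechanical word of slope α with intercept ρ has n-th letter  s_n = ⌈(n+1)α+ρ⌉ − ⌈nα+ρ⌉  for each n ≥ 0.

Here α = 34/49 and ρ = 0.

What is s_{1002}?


(n+1)α + ρ = (1003·34) / 49 = 34102/49
nα + ρ     = (1002·34) / 49 = 34068/49
⌈34102/49⌉ = 696,  ⌈34068/49⌉ = 696
s_{1002} = 696 − 696 = 0

0


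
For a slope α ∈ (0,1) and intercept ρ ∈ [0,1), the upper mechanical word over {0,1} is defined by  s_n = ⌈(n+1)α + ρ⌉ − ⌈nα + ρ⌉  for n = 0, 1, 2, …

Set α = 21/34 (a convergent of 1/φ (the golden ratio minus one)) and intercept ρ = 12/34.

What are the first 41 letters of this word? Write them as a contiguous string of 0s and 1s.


n=0: ⌈(1·21+12)/34⌉ − ⌈(0·21+12)/34⌉ = ⌈33/34⌉ − ⌈12/34⌉ = 1 − 1 = 0
n=1: ⌈(2·21+12)/34⌉ − ⌈(1·21+12)/34⌉ = ⌈54/34⌉ − ⌈33/34⌉ = 2 − 1 = 1
n=2: ⌈(3·21+12)/34⌉ − ⌈(2·21+12)/34⌉ = ⌈75/34⌉ − ⌈54/34⌉ = 3 − 2 = 1
n=3: ⌈(4·21+12)/34⌉ − ⌈(3·21+12)/34⌉ = ⌈96/34⌉ − ⌈75/34⌉ = 3 − 3 = 0
n=4: ⌈(5·21+12)/34⌉ − ⌈(4·21+12)/34⌉ = ⌈117/34⌉ − ⌈96/34⌉ = 4 − 3 = 1
n=5: ⌈(6·21+12)/34⌉ − ⌈(5·21+12)/34⌉ = ⌈138/34⌉ − ⌈117/34⌉ = 5 − 4 = 1
n=6: ⌈(7·21+12)/34⌉ − ⌈(6·21+12)/34⌉ = ⌈159/34⌉ − ⌈138/34⌉ = 5 − 5 = 0
n=7: ⌈(8·21+12)/34⌉ − ⌈(7·21+12)/34⌉ = ⌈180/34⌉ − ⌈159/34⌉ = 6 − 5 = 1
n=8: ⌈(9·21+12)/34⌉ − ⌈(8·21+12)/34⌉ = ⌈201/34⌉ − ⌈180/34⌉ = 6 − 6 = 0
n=9: ⌈(10·21+12)/34⌉ − ⌈(9·21+12)/34⌉ = ⌈222/34⌉ − ⌈201/34⌉ = 7 − 6 = 1
n=10: ⌈(11·21+12)/34⌉ − ⌈(10·21+12)/34⌉ = ⌈243/34⌉ − ⌈222/34⌉ = 8 − 7 = 1
n=11: ⌈(12·21+12)/34⌉ − ⌈(11·21+12)/34⌉ = ⌈264/34⌉ − ⌈243/34⌉ = 8 − 8 = 0
n=12: ⌈(13·21+12)/34⌉ − ⌈(12·21+12)/34⌉ = ⌈285/34⌉ − ⌈264/34⌉ = 9 − 8 = 1
n=13: ⌈(14·21+12)/34⌉ − ⌈(13·21+12)/34⌉ = ⌈306/34⌉ − ⌈285/34⌉ = 9 − 9 = 0
n=14: ⌈(15·21+12)/34⌉ − ⌈(14·21+12)/34⌉ = ⌈327/34⌉ − ⌈306/34⌉ = 10 − 9 = 1
n=15: ⌈(16·21+12)/34⌉ − ⌈(15·21+12)/34⌉ = ⌈348/34⌉ − ⌈327/34⌉ = 11 − 10 = 1
n=16: ⌈(17·21+12)/34⌉ − ⌈(16·21+12)/34⌉ = ⌈369/34⌉ − ⌈348/34⌉ = 11 − 11 = 0
n=17: ⌈(18·21+12)/34⌉ − ⌈(17·21+12)/34⌉ = ⌈390/34⌉ − ⌈369/34⌉ = 12 − 11 = 1
n=18: ⌈(19·21+12)/34⌉ − ⌈(18·21+12)/34⌉ = ⌈411/34⌉ − ⌈390/34⌉ = 13 − 12 = 1
n=19: ⌈(20·21+12)/34⌉ − ⌈(19·21+12)/34⌉ = ⌈432/34⌉ − ⌈411/34⌉ = 13 − 13 = 0
n=20: ⌈(21·21+12)/34⌉ − ⌈(20·21+12)/34⌉ = ⌈453/34⌉ − ⌈432/34⌉ = 14 − 13 = 1
n=21: ⌈(22·21+12)/34⌉ − ⌈(21·21+12)/34⌉ = ⌈474/34⌉ − ⌈453/34⌉ = 14 − 14 = 0
n=22: ⌈(23·21+12)/34⌉ − ⌈(22·21+12)/34⌉ = ⌈495/34⌉ − ⌈474/34⌉ = 15 − 14 = 1
n=23: ⌈(24·21+12)/34⌉ − ⌈(23·21+12)/34⌉ = ⌈516/34⌉ − ⌈495/34⌉ = 16 − 15 = 1
n=24: ⌈(25·21+12)/34⌉ − ⌈(24·21+12)/34⌉ = ⌈537/34⌉ − ⌈516/34⌉ = 16 − 16 = 0
n=25: ⌈(26·21+12)/34⌉ − ⌈(25·21+12)/34⌉ = ⌈558/34⌉ − ⌈537/34⌉ = 17 − 16 = 1
n=26: ⌈(27·21+12)/34⌉ − ⌈(26·21+12)/34⌉ = ⌈579/34⌉ − ⌈558/34⌉ = 18 − 17 = 1
n=27: ⌈(28·21+12)/34⌉ − ⌈(27·21+12)/34⌉ = ⌈600/34⌉ − ⌈579/34⌉ = 18 − 18 = 0
n=28: ⌈(29·21+12)/34⌉ − ⌈(28·21+12)/34⌉ = ⌈621/34⌉ − ⌈600/34⌉ = 19 − 18 = 1
n=29: ⌈(30·21+12)/34⌉ − ⌈(29·21+12)/34⌉ = ⌈642/34⌉ − ⌈621/34⌉ = 19 − 19 = 0
n=30: ⌈(31·21+12)/34⌉ − ⌈(30·21+12)/34⌉ = ⌈663/34⌉ − ⌈642/34⌉ = 20 − 19 = 1
n=31: ⌈(32·21+12)/34⌉ − ⌈(31·21+12)/34⌉ = ⌈684/34⌉ − ⌈663/34⌉ = 21 − 20 = 1
n=32: ⌈(33·21+12)/34⌉ − ⌈(32·21+12)/34⌉ = ⌈705/34⌉ − ⌈684/34⌉ = 21 − 21 = 0
n=33: ⌈(34·21+12)/34⌉ − ⌈(33·21+12)/34⌉ = ⌈726/34⌉ − ⌈705/34⌉ = 22 − 21 = 1
n=34: ⌈(35·21+12)/34⌉ − ⌈(34·21+12)/34⌉ = ⌈747/34⌉ − ⌈726/34⌉ = 22 − 22 = 0
n=35: ⌈(36·21+12)/34⌉ − ⌈(35·21+12)/34⌉ = ⌈768/34⌉ − ⌈747/34⌉ = 23 − 22 = 1
n=36: ⌈(37·21+12)/34⌉ − ⌈(36·21+12)/34⌉ = ⌈789/34⌉ − ⌈768/34⌉ = 24 − 23 = 1
n=37: ⌈(38·21+12)/34⌉ − ⌈(37·21+12)/34⌉ = ⌈810/34⌉ − ⌈789/34⌉ = 24 − 24 = 0
n=38: ⌈(39·21+12)/34⌉ − ⌈(38·21+12)/34⌉ = ⌈831/34⌉ − ⌈810/34⌉ = 25 − 24 = 1
n=39: ⌈(40·21+12)/34⌉ − ⌈(39·21+12)/34⌉ = ⌈852/34⌉ − ⌈831/34⌉ = 26 − 25 = 1
n=40: ⌈(41·21+12)/34⌉ − ⌈(40·21+12)/34⌉ = ⌈873/34⌉ − ⌈852/34⌉ = 26 − 26 = 0

01101101011010110110101101101011010110110


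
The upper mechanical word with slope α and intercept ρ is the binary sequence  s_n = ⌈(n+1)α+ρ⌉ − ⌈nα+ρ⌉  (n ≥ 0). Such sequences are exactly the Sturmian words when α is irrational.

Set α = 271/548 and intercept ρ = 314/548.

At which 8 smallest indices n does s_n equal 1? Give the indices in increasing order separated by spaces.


n=0: ⌈585/548⌉−⌈314/548⌉ = 2−1 = 1  ← one
n=1: ⌈856/548⌉−⌈585/548⌉ = 2−2 = 0
n=2: ⌈1127/548⌉−⌈856/548⌉ = 3−2 = 1  ← one
n=3: ⌈1398/548⌉−⌈1127/548⌉ = 3−3 = 0
n=4: ⌈1669/548⌉−⌈1398/548⌉ = 4−3 = 1  ← one
n=5: ⌈1940/548⌉−⌈1669/548⌉ = 4−4 = 0
n=6: ⌈2211/548⌉−⌈1940/548⌉ = 5−4 = 1  ← one
n=7: ⌈2482/548⌉−⌈2211/548⌉ = 5−5 = 0
n=8: ⌈2753/548⌉−⌈2482/548⌉ = 6−5 = 1  ← one
n=9: ⌈3024/548⌉−⌈2753/548⌉ = 6−6 = 0
n=10: ⌈3295/548⌉−⌈3024/548⌉ = 7−6 = 1  ← one
n=11: ⌈3566/548⌉−⌈3295/548⌉ = 7−7 = 0
n=12: ⌈3837/548⌉−⌈3566/548⌉ = 8−7 = 1  ← one
n=13: ⌈4108/548⌉−⌈3837/548⌉ = 8−8 = 0
n=14: ⌈4379/548⌉−⌈4108/548⌉ = 8−8 = 0
n=15: ⌈4650/548⌉−⌈4379/548⌉ = 9−8 = 1  ← one
positions of the first 8 ones: 0 2 4 6 8 10 12 15

0 2 4 6 8 10 12 15


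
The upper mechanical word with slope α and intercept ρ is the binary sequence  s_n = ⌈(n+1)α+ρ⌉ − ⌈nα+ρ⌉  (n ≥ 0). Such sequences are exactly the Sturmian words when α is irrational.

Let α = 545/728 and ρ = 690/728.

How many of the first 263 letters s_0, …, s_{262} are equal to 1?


197

#1s = Σ_{n=0}^{262} s_n = Σ_{n=0}^{262} (⌈(n+1)α+ρ⌉ − ⌈nα+ρ⌉)
the sum telescopes: every ⌈nα+ρ⌉ with 0 < n < 263 appears once with + and once with −, leaving ⌈263α+ρ⌉ − ⌈0·α+ρ⌉
263α + ρ = (263·545 + 690) / 728 = 144025/728
ρ = 690/728
⌈144025/728⌉ = 198,  ⌈690/728⌉ = 1
#1s = 198 − 1 = 197


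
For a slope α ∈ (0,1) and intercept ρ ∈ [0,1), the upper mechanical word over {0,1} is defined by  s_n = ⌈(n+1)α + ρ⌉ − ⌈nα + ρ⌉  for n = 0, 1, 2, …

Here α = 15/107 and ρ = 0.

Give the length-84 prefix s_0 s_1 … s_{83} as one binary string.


n=0: ⌈(1·15)/107⌉ − ⌈(0·15)/107⌉ = ⌈15/107⌉ − ⌈0/107⌉ = 1 − 0 = 1
n=1: ⌈(2·15)/107⌉ − ⌈(1·15)/107⌉ = ⌈30/107⌉ − ⌈15/107⌉ = 1 − 1 = 0
n=2: ⌈(3·15)/107⌉ − ⌈(2·15)/107⌉ = ⌈45/107⌉ − ⌈30/107⌉ = 1 − 1 = 0
n=3: ⌈(4·15)/107⌉ − ⌈(3·15)/107⌉ = ⌈60/107⌉ − ⌈45/107⌉ = 1 − 1 = 0
n=4: ⌈(5·15)/107⌉ − ⌈(4·15)/107⌉ = ⌈75/107⌉ − ⌈60/107⌉ = 1 − 1 = 0
n=5: ⌈(6·15)/107⌉ − ⌈(5·15)/107⌉ = ⌈90/107⌉ − ⌈75/107⌉ = 1 − 1 = 0
n=6: ⌈(7·15)/107⌉ − ⌈(6·15)/107⌉ = ⌈105/107⌉ − ⌈90/107⌉ = 1 − 1 = 0
n=7: ⌈(8·15)/107⌉ − ⌈(7·15)/107⌉ = ⌈120/107⌉ − ⌈105/107⌉ = 2 − 1 = 1
n=8: ⌈(9·15)/107⌉ − ⌈(8·15)/107⌉ = ⌈135/107⌉ − ⌈120/107⌉ = 2 − 2 = 0
n=9: ⌈(10·15)/107⌉ − ⌈(9·15)/107⌉ = ⌈150/107⌉ − ⌈135/107⌉ = 2 − 2 = 0
n=10: ⌈(11·15)/107⌉ − ⌈(10·15)/107⌉ = ⌈165/107⌉ − ⌈150/107⌉ = 2 − 2 = 0
n=11: ⌈(12·15)/107⌉ − ⌈(11·15)/107⌉ = ⌈180/107⌉ − ⌈165/107⌉ = 2 − 2 = 0
n=12: ⌈(13·15)/107⌉ − ⌈(12·15)/107⌉ = ⌈195/107⌉ − ⌈180/107⌉ = 2 − 2 = 0
n=13: ⌈(14·15)/107⌉ − ⌈(13·15)/107⌉ = ⌈210/107⌉ − ⌈195/107⌉ = 2 − 2 = 0
n=14: ⌈(15·15)/107⌉ − ⌈(14·15)/107⌉ = ⌈225/107⌉ − ⌈210/107⌉ = 3 − 2 = 1
n=15: ⌈(16·15)/107⌉ − ⌈(15·15)/107⌉ = ⌈240/107⌉ − ⌈225/107⌉ = 3 − 3 = 0
n=16: ⌈(17·15)/107⌉ − ⌈(16·15)/107⌉ = ⌈255/107⌉ − ⌈240/107⌉ = 3 − 3 = 0
n=17: ⌈(18·15)/107⌉ − ⌈(17·15)/107⌉ = ⌈270/107⌉ − ⌈255/107⌉ = 3 − 3 = 0
n=18: ⌈(19·15)/107⌉ − ⌈(18·15)/107⌉ = ⌈285/107⌉ − ⌈270/107⌉ = 3 − 3 = 0
n=19: ⌈(20·15)/107⌉ − ⌈(19·15)/107⌉ = ⌈300/107⌉ − ⌈285/107⌉ = 3 − 3 = 0
n=20: ⌈(21·15)/107⌉ − ⌈(20·15)/107⌉ = ⌈315/107⌉ − ⌈300/107⌉ = 3 − 3 = 0
n=21: ⌈(22·15)/107⌉ − ⌈(21·15)/107⌉ = ⌈330/107⌉ − ⌈315/107⌉ = 4 − 3 = 1
n=22: ⌈(23·15)/107⌉ − ⌈(22·15)/107⌉ = ⌈345/107⌉ − ⌈330/107⌉ = 4 − 4 = 0
n=23: ⌈(24·15)/107⌉ − ⌈(23·15)/107⌉ = ⌈360/107⌉ − ⌈345/107⌉ = 4 − 4 = 0
n=24: ⌈(25·15)/107⌉ − ⌈(24·15)/107⌉ = ⌈375/107⌉ − ⌈360/107⌉ = 4 − 4 = 0
n=25: ⌈(26·15)/107⌉ − ⌈(25·15)/107⌉ = ⌈390/107⌉ − ⌈375/107⌉ = 4 − 4 = 0
n=26: ⌈(27·15)/107⌉ − ⌈(26·15)/107⌉ = ⌈405/107⌉ − ⌈390/107⌉ = 4 − 4 = 0
n=27: ⌈(28·15)/107⌉ − ⌈(27·15)/107⌉ = ⌈420/107⌉ − ⌈405/107⌉ = 4 − 4 = 0
n=28: ⌈(29·15)/107⌉ − ⌈(28·15)/107⌉ = ⌈435/107⌉ − ⌈420/107⌉ = 5 − 4 = 1
n=29: ⌈(30·15)/107⌉ − ⌈(29·15)/107⌉ = ⌈450/107⌉ − ⌈435/107⌉ = 5 − 5 = 0
n=30: ⌈(31·15)/107⌉ − ⌈(30·15)/107⌉ = ⌈465/107⌉ − ⌈450/107⌉ = 5 − 5 = 0
n=31: ⌈(32·15)/107⌉ − ⌈(31·15)/107⌉ = ⌈480/107⌉ − ⌈465/107⌉ = 5 − 5 = 0
n=32: ⌈(33·15)/107⌉ − ⌈(32·15)/107⌉ = ⌈495/107⌉ − ⌈480/107⌉ = 5 − 5 = 0
n=33: ⌈(34·15)/107⌉ − ⌈(33·15)/107⌉ = ⌈510/107⌉ − ⌈495/107⌉ = 5 − 5 = 0
n=34: ⌈(35·15)/107⌉ − ⌈(34·15)/107⌉ = ⌈525/107⌉ − ⌈510/107⌉ = 5 − 5 = 0
n=35: ⌈(36·15)/107⌉ − ⌈(35·15)/107⌉ = ⌈540/107⌉ − ⌈525/107⌉ = 6 − 5 = 1
n=36: ⌈(37·15)/107⌉ − ⌈(36·15)/107⌉ = ⌈555/107⌉ − ⌈540/107⌉ = 6 − 6 = 0
n=37: ⌈(38·15)/107⌉ − ⌈(37·15)/107⌉ = ⌈570/107⌉ − ⌈555/107⌉ = 6 − 6 = 0
n=38: ⌈(39·15)/107⌉ − ⌈(38·15)/107⌉ = ⌈585/107⌉ − ⌈570/107⌉ = 6 − 6 = 0
n=39: ⌈(40·15)/107⌉ − ⌈(39·15)/107⌉ = ⌈600/107⌉ − ⌈585/107⌉ = 6 − 6 = 0
n=40: ⌈(41·15)/107⌉ − ⌈(40·15)/107⌉ = ⌈615/107⌉ − ⌈600/107⌉ = 6 − 6 = 0
n=41: ⌈(42·15)/107⌉ − ⌈(41·15)/107⌉ = ⌈630/107⌉ − ⌈615/107⌉ = 6 − 6 = 0
n=42: ⌈(43·15)/107⌉ − ⌈(42·15)/107⌉ = ⌈645/107⌉ − ⌈630/107⌉ = 7 − 6 = 1
n=43: ⌈(44·15)/107⌉ − ⌈(43·15)/107⌉ = ⌈660/107⌉ − ⌈645/107⌉ = 7 − 7 = 0
n=44: ⌈(45·15)/107⌉ − ⌈(44·15)/107⌉ = ⌈675/107⌉ − ⌈660/107⌉ = 7 − 7 = 0
n=45: ⌈(46·15)/107⌉ − ⌈(45·15)/107⌉ = ⌈690/107⌉ − ⌈675/107⌉ = 7 − 7 = 0
n=46: ⌈(47·15)/107⌉ − ⌈(46·15)/107⌉ = ⌈705/107⌉ − ⌈690/107⌉ = 7 − 7 = 0
n=47: ⌈(48·15)/107⌉ − ⌈(47·15)/107⌉ = ⌈720/107⌉ − ⌈705/107⌉ = 7 − 7 = 0
n=48: ⌈(49·15)/107⌉ − ⌈(48·15)/107⌉ = ⌈735/107⌉ − ⌈720/107⌉ = 7 − 7 = 0
n=49: ⌈(50·15)/107⌉ − ⌈(49·15)/107⌉ = ⌈750/107⌉ − ⌈735/107⌉ = 8 − 7 = 1
n=50: ⌈(51·15)/107⌉ − ⌈(50·15)/107⌉ = ⌈765/107⌉ − ⌈750/107⌉ = 8 − 8 = 0
n=51: ⌈(52·15)/107⌉ − ⌈(51·15)/107⌉ = ⌈780/107⌉ − ⌈765/107⌉ = 8 − 8 = 0
n=52: ⌈(53·15)/107⌉ − ⌈(52·15)/107⌉ = ⌈795/107⌉ − ⌈780/107⌉ = 8 − 8 = 0
n=53: ⌈(54·15)/107⌉ − ⌈(53·15)/107⌉ = ⌈810/107⌉ − ⌈795/107⌉ = 8 − 8 = 0
n=54: ⌈(55·15)/107⌉ − ⌈(54·15)/107⌉ = ⌈825/107⌉ − ⌈810/107⌉ = 8 − 8 = 0
n=55: ⌈(56·15)/107⌉ − ⌈(55·15)/107⌉ = ⌈840/107⌉ − ⌈825/107⌉ = 8 − 8 = 0
n=56: ⌈(57·15)/107⌉ − ⌈(56·15)/107⌉ = ⌈855/107⌉ − ⌈840/107⌉ = 8 − 8 = 0
n=57: ⌈(58·15)/107⌉ − ⌈(57·15)/107⌉ = ⌈870/107⌉ − ⌈855/107⌉ = 9 − 8 = 1
n=58: ⌈(59·15)/107⌉ − ⌈(58·15)/107⌉ = ⌈885/107⌉ − ⌈870/107⌉ = 9 − 9 = 0
n=59: ⌈(60·15)/107⌉ − ⌈(59·15)/107⌉ = ⌈900/107⌉ − ⌈885/107⌉ = 9 − 9 = 0
n=60: ⌈(61·15)/107⌉ − ⌈(60·15)/107⌉ = ⌈915/107⌉ − ⌈900/107⌉ = 9 − 9 = 0
n=61: ⌈(62·15)/107⌉ − ⌈(61·15)/107⌉ = ⌈930/107⌉ − ⌈915/107⌉ = 9 − 9 = 0
n=62: ⌈(63·15)/107⌉ − ⌈(62·15)/107⌉ = ⌈945/107⌉ − ⌈930/107⌉ = 9 − 9 = 0
n=63: ⌈(64·15)/107⌉ − ⌈(63·15)/107⌉ = ⌈960/107⌉ − ⌈945/107⌉ = 9 − 9 = 0
n=64: ⌈(65·15)/107⌉ − ⌈(64·15)/107⌉ = ⌈975/107⌉ − ⌈960/107⌉ = 10 − 9 = 1
n=65: ⌈(66·15)/107⌉ − ⌈(65·15)/107⌉ = ⌈990/107⌉ − ⌈975/107⌉ = 10 − 10 = 0
n=66: ⌈(67·15)/107⌉ − ⌈(66·15)/107⌉ = ⌈1005/107⌉ − ⌈990/107⌉ = 10 − 10 = 0
n=67: ⌈(68·15)/107⌉ − ⌈(67·15)/107⌉ = ⌈1020/107⌉ − ⌈1005/107⌉ = 10 − 10 = 0
n=68: ⌈(69·15)/107⌉ − ⌈(68·15)/107⌉ = ⌈1035/107⌉ − ⌈1020/107⌉ = 10 − 10 = 0
n=69: ⌈(70·15)/107⌉ − ⌈(69·15)/107⌉ = ⌈1050/107⌉ − ⌈1035/107⌉ = 10 − 10 = 0
n=70: ⌈(71·15)/107⌉ − ⌈(70·15)/107⌉ = ⌈1065/107⌉ − ⌈1050/107⌉ = 10 − 10 = 0
n=71: ⌈(72·15)/107⌉ − ⌈(71·15)/107⌉ = ⌈1080/107⌉ − ⌈1065/107⌉ = 11 − 10 = 1
n=72: ⌈(73·15)/107⌉ − ⌈(72·15)/107⌉ = ⌈1095/107⌉ − ⌈1080/107⌉ = 11 − 11 = 0
n=73: ⌈(74·15)/107⌉ − ⌈(73·15)/107⌉ = ⌈1110/107⌉ − ⌈1095/107⌉ = 11 − 11 = 0
n=74: ⌈(75·15)/107⌉ − ⌈(74·15)/107⌉ = ⌈1125/107⌉ − ⌈1110/107⌉ = 11 − 11 = 0
n=75: ⌈(76·15)/107⌉ − ⌈(75·15)/107⌉ = ⌈1140/107⌉ − ⌈1125/107⌉ = 11 − 11 = 0
n=76: ⌈(77·15)/107⌉ − ⌈(76·15)/107⌉ = ⌈1155/107⌉ − ⌈1140/107⌉ = 11 − 11 = 0
n=77: ⌈(78·15)/107⌉ − ⌈(77·15)/107⌉ = ⌈1170/107⌉ − ⌈1155/107⌉ = 11 − 11 = 0
n=78: ⌈(79·15)/107⌉ − ⌈(78·15)/107⌉ = ⌈1185/107⌉ − ⌈1170/107⌉ = 12 − 11 = 1
n=79: ⌈(80·15)/107⌉ − ⌈(79·15)/107⌉ = ⌈1200/107⌉ − ⌈1185/107⌉ = 12 − 12 = 0
n=80: ⌈(81·15)/107⌉ − ⌈(80·15)/107⌉ = ⌈1215/107⌉ − ⌈1200/107⌉ = 12 − 12 = 0
n=81: ⌈(82·15)/107⌉ − ⌈(81·15)/107⌉ = ⌈1230/107⌉ − ⌈1215/107⌉ = 12 − 12 = 0
n=82: ⌈(83·15)/107⌉ − ⌈(82·15)/107⌉ = ⌈1245/107⌉ − ⌈1230/107⌉ = 12 − 12 = 0
n=83: ⌈(84·15)/107⌉ − ⌈(83·15)/107⌉ = ⌈1260/107⌉ − ⌈1245/107⌉ = 12 − 12 = 0

100000010000001000000100000010000001000000100000010000000100000010000001000000100000


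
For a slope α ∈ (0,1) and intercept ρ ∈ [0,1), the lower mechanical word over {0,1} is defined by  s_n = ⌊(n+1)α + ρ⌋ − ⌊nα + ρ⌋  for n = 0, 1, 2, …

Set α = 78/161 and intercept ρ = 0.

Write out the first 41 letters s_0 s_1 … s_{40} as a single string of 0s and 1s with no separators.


n=0: ⌊(1·78)/161⌋ − ⌊(0·78)/161⌋ = ⌊78/161⌋ − ⌊0/161⌋ = 0 − 0 = 0
n=1: ⌊(2·78)/161⌋ − ⌊(1·78)/161⌋ = ⌊156/161⌋ − ⌊78/161⌋ = 0 − 0 = 0
n=2: ⌊(3·78)/161⌋ − ⌊(2·78)/161⌋ = ⌊234/161⌋ − ⌊156/161⌋ = 1 − 0 = 1
n=3: ⌊(4·78)/161⌋ − ⌊(3·78)/161⌋ = ⌊312/161⌋ − ⌊234/161⌋ = 1 − 1 = 0
n=4: ⌊(5·78)/161⌋ − ⌊(4·78)/161⌋ = ⌊390/161⌋ − ⌊312/161⌋ = 2 − 1 = 1
n=5: ⌊(6·78)/161⌋ − ⌊(5·78)/161⌋ = ⌊468/161⌋ − ⌊390/161⌋ = 2 − 2 = 0
n=6: ⌊(7·78)/161⌋ − ⌊(6·78)/161⌋ = ⌊546/161⌋ − ⌊468/161⌋ = 3 − 2 = 1
n=7: ⌊(8·78)/161⌋ − ⌊(7·78)/161⌋ = ⌊624/161⌋ − ⌊546/161⌋ = 3 − 3 = 0
n=8: ⌊(9·78)/161⌋ − ⌊(8·78)/161⌋ = ⌊702/161⌋ − ⌊624/161⌋ = 4 − 3 = 1
n=9: ⌊(10·78)/161⌋ − ⌊(9·78)/161⌋ = ⌊780/161⌋ − ⌊702/161⌋ = 4 − 4 = 0
n=10: ⌊(11·78)/161⌋ − ⌊(10·78)/161⌋ = ⌊858/161⌋ − ⌊780/161⌋ = 5 − 4 = 1
n=11: ⌊(12·78)/161⌋ − ⌊(11·78)/161⌋ = ⌊936/161⌋ − ⌊858/161⌋ = 5 − 5 = 0
n=12: ⌊(13·78)/161⌋ − ⌊(12·78)/161⌋ = ⌊1014/161⌋ − ⌊936/161⌋ = 6 − 5 = 1
n=13: ⌊(14·78)/161⌋ − ⌊(13·78)/161⌋ = ⌊1092/161⌋ − ⌊1014/161⌋ = 6 − 6 = 0
n=14: ⌊(15·78)/161⌋ − ⌊(14·78)/161⌋ = ⌊1170/161⌋ − ⌊1092/161⌋ = 7 − 6 = 1
n=15: ⌊(16·78)/161⌋ − ⌊(15·78)/161⌋ = ⌊1248/161⌋ − ⌊1170/161⌋ = 7 − 7 = 0
n=16: ⌊(17·78)/161⌋ − ⌊(16·78)/161⌋ = ⌊1326/161⌋ − ⌊1248/161⌋ = 8 − 7 = 1
n=17: ⌊(18·78)/161⌋ − ⌊(17·78)/161⌋ = ⌊1404/161⌋ − ⌊1326/161⌋ = 8 − 8 = 0
n=18: ⌊(19·78)/161⌋ − ⌊(18·78)/161⌋ = ⌊1482/161⌋ − ⌊1404/161⌋ = 9 − 8 = 1
n=19: ⌊(20·78)/161⌋ − ⌊(19·78)/161⌋ = ⌊1560/161⌋ − ⌊1482/161⌋ = 9 − 9 = 0
n=20: ⌊(21·78)/161⌋ − ⌊(20·78)/161⌋ = ⌊1638/161⌋ − ⌊1560/161⌋ = 10 − 9 = 1
n=21: ⌊(22·78)/161⌋ − ⌊(21·78)/161⌋ = ⌊1716/161⌋ − ⌊1638/161⌋ = 10 − 10 = 0
n=22: ⌊(23·78)/161⌋ − ⌊(22·78)/161⌋ = ⌊1794/161⌋ − ⌊1716/161⌋ = 11 − 10 = 1
n=23: ⌊(24·78)/161⌋ − ⌊(23·78)/161⌋ = ⌊1872/161⌋ − ⌊1794/161⌋ = 11 − 11 = 0
n=24: ⌊(25·78)/161⌋ − ⌊(24·78)/161⌋ = ⌊1950/161⌋ − ⌊1872/161⌋ = 12 − 11 = 1
n=25: ⌊(26·78)/161⌋ − ⌊(25·78)/161⌋ = ⌊2028/161⌋ − ⌊1950/161⌋ = 12 − 12 = 0
n=26: ⌊(27·78)/161⌋ − ⌊(26·78)/161⌋ = ⌊2106/161⌋ − ⌊2028/161⌋ = 13 − 12 = 1
n=27: ⌊(28·78)/161⌋ − ⌊(27·78)/161⌋ = ⌊2184/161⌋ − ⌊2106/161⌋ = 13 − 13 = 0
n=28: ⌊(29·78)/161⌋ − ⌊(28·78)/161⌋ = ⌊2262/161⌋ − ⌊2184/161⌋ = 14 − 13 = 1
n=29: ⌊(30·78)/161⌋ − ⌊(29·78)/161⌋ = ⌊2340/161⌋ − ⌊2262/161⌋ = 14 − 14 = 0
n=30: ⌊(31·78)/161⌋ − ⌊(30·78)/161⌋ = ⌊2418/161⌋ − ⌊2340/161⌋ = 15 − 14 = 1
n=31: ⌊(32·78)/161⌋ − ⌊(31·78)/161⌋ = ⌊2496/161⌋ − ⌊2418/161⌋ = 15 − 15 = 0
n=32: ⌊(33·78)/161⌋ − ⌊(32·78)/161⌋ = ⌊2574/161⌋ − ⌊2496/161⌋ = 15 − 15 = 0
n=33: ⌊(34·78)/161⌋ − ⌊(33·78)/161⌋ = ⌊2652/161⌋ − ⌊2574/161⌋ = 16 − 15 = 1
n=34: ⌊(35·78)/161⌋ − ⌊(34·78)/161⌋ = ⌊2730/161⌋ − ⌊2652/161⌋ = 16 − 16 = 0
n=35: ⌊(36·78)/161⌋ − ⌊(35·78)/161⌋ = ⌊2808/161⌋ − ⌊2730/161⌋ = 17 − 16 = 1
n=36: ⌊(37·78)/161⌋ − ⌊(36·78)/161⌋ = ⌊2886/161⌋ − ⌊2808/161⌋ = 17 − 17 = 0
n=37: ⌊(38·78)/161⌋ − ⌊(37·78)/161⌋ = ⌊2964/161⌋ − ⌊2886/161⌋ = 18 − 17 = 1
n=38: ⌊(39·78)/161⌋ − ⌊(38·78)/161⌋ = ⌊3042/161⌋ − ⌊2964/161⌋ = 18 − 18 = 0
n=39: ⌊(40·78)/161⌋ − ⌊(39·78)/161⌋ = ⌊3120/161⌋ − ⌊3042/161⌋ = 19 − 18 = 1
n=40: ⌊(41·78)/161⌋ − ⌊(40·78)/161⌋ = ⌊3198/161⌋ − ⌊3120/161⌋ = 19 − 19 = 0

00101010101010101010101010101010010101010


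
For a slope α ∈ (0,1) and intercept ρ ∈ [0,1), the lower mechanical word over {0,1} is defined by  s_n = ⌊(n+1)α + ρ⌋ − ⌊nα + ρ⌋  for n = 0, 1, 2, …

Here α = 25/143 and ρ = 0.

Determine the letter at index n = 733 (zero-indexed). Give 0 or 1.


0

(n+1)α + ρ = (734·25) / 143 = 18350/143
nα + ρ     = (733·25) / 143 = 18325/143
⌊18350/143⌋ = 128,  ⌊18325/143⌋ = 128
s_{733} = 128 − 128 = 0


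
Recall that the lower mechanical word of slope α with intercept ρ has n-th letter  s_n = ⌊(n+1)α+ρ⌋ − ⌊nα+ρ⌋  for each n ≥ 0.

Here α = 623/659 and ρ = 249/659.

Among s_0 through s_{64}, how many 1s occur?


#1s = Σ_{n=0}^{64} s_n = Σ_{n=0}^{64} (⌊(n+1)α+ρ⌋ − ⌊nα+ρ⌋)
the sum telescopes: every ⌊nα+ρ⌋ with 0 < n < 65 appears once with + and once with −, leaving ⌊65α+ρ⌋ − ⌊0·α+ρ⌋
65α + ρ = (65·623 + 249) / 659 = 40744/659
ρ = 249/659
⌊40744/659⌋ = 61,  ⌊249/659⌋ = 0
#1s = 61 − 0 = 61

61


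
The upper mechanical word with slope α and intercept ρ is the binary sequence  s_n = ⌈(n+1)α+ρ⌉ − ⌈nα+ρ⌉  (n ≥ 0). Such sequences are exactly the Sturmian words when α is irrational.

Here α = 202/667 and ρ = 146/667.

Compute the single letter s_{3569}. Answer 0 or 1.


0

(n+1)α + ρ = (3570·202 + 146) / 667 = 721286/667
nα + ρ     = (3569·202 + 146) / 667 = 721084/667
⌈721286/667⌉ = 1082,  ⌈721084/667⌉ = 1082
s_{3569} = 1082 − 1082 = 0


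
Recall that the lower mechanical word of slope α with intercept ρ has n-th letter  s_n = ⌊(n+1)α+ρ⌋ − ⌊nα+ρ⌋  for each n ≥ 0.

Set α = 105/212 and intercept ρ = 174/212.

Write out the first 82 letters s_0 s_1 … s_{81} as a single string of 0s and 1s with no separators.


1010101010101010101010101010101010101010101010101010101010101010101001010101010101

n=0: ⌊(1·105+174)/212⌋ − ⌊(0·105+174)/212⌋ = ⌊279/212⌋ − ⌊174/212⌋ = 1 − 0 = 1
n=1: ⌊(2·105+174)/212⌋ − ⌊(1·105+174)/212⌋ = ⌊384/212⌋ − ⌊279/212⌋ = 1 − 1 = 0
n=2: ⌊(3·105+174)/212⌋ − ⌊(2·105+174)/212⌋ = ⌊489/212⌋ − ⌊384/212⌋ = 2 − 1 = 1
n=3: ⌊(4·105+174)/212⌋ − ⌊(3·105+174)/212⌋ = ⌊594/212⌋ − ⌊489/212⌋ = 2 − 2 = 0
n=4: ⌊(5·105+174)/212⌋ − ⌊(4·105+174)/212⌋ = ⌊699/212⌋ − ⌊594/212⌋ = 3 − 2 = 1
n=5: ⌊(6·105+174)/212⌋ − ⌊(5·105+174)/212⌋ = ⌊804/212⌋ − ⌊699/212⌋ = 3 − 3 = 0
n=6: ⌊(7·105+174)/212⌋ − ⌊(6·105+174)/212⌋ = ⌊909/212⌋ − ⌊804/212⌋ = 4 − 3 = 1
n=7: ⌊(8·105+174)/212⌋ − ⌊(7·105+174)/212⌋ = ⌊1014/212⌋ − ⌊909/212⌋ = 4 − 4 = 0
n=8: ⌊(9·105+174)/212⌋ − ⌊(8·105+174)/212⌋ = ⌊1119/212⌋ − ⌊1014/212⌋ = 5 − 4 = 1
n=9: ⌊(10·105+174)/212⌋ − ⌊(9·105+174)/212⌋ = ⌊1224/212⌋ − ⌊1119/212⌋ = 5 − 5 = 0
n=10: ⌊(11·105+174)/212⌋ − ⌊(10·105+174)/212⌋ = ⌊1329/212⌋ − ⌊1224/212⌋ = 6 − 5 = 1
n=11: ⌊(12·105+174)/212⌋ − ⌊(11·105+174)/212⌋ = ⌊1434/212⌋ − ⌊1329/212⌋ = 6 − 6 = 0
n=12: ⌊(13·105+174)/212⌋ − ⌊(12·105+174)/212⌋ = ⌊1539/212⌋ − ⌊1434/212⌋ = 7 − 6 = 1
n=13: ⌊(14·105+174)/212⌋ − ⌊(13·105+174)/212⌋ = ⌊1644/212⌋ − ⌊1539/212⌋ = 7 − 7 = 0
n=14: ⌊(15·105+174)/212⌋ − ⌊(14·105+174)/212⌋ = ⌊1749/212⌋ − ⌊1644/212⌋ = 8 − 7 = 1
n=15: ⌊(16·105+174)/212⌋ − ⌊(15·105+174)/212⌋ = ⌊1854/212⌋ − ⌊1749/212⌋ = 8 − 8 = 0
n=16: ⌊(17·105+174)/212⌋ − ⌊(16·105+174)/212⌋ = ⌊1959/212⌋ − ⌊1854/212⌋ = 9 − 8 = 1
n=17: ⌊(18·105+174)/212⌋ − ⌊(17·105+174)/212⌋ = ⌊2064/212⌋ − ⌊1959/212⌋ = 9 − 9 = 0
n=18: ⌊(19·105+174)/212⌋ − ⌊(18·105+174)/212⌋ = ⌊2169/212⌋ − ⌊2064/212⌋ = 10 − 9 = 1
n=19: ⌊(20·105+174)/212⌋ − ⌊(19·105+174)/212⌋ = ⌊2274/212⌋ − ⌊2169/212⌋ = 10 − 10 = 0
n=20: ⌊(21·105+174)/212⌋ − ⌊(20·105+174)/212⌋ = ⌊2379/212⌋ − ⌊2274/212⌋ = 11 − 10 = 1
n=21: ⌊(22·105+174)/212⌋ − ⌊(21·105+174)/212⌋ = ⌊2484/212⌋ − ⌊2379/212⌋ = 11 − 11 = 0
n=22: ⌊(23·105+174)/212⌋ − ⌊(22·105+174)/212⌋ = ⌊2589/212⌋ − ⌊2484/212⌋ = 12 − 11 = 1
n=23: ⌊(24·105+174)/212⌋ − ⌊(23·105+174)/212⌋ = ⌊2694/212⌋ − ⌊2589/212⌋ = 12 − 12 = 0
n=24: ⌊(25·105+174)/212⌋ − ⌊(24·105+174)/212⌋ = ⌊2799/212⌋ − ⌊2694/212⌋ = 13 − 12 = 1
n=25: ⌊(26·105+174)/212⌋ − ⌊(25·105+174)/212⌋ = ⌊2904/212⌋ − ⌊2799/212⌋ = 13 − 13 = 0
n=26: ⌊(27·105+174)/212⌋ − ⌊(26·105+174)/212⌋ = ⌊3009/212⌋ − ⌊2904/212⌋ = 14 − 13 = 1
n=27: ⌊(28·105+174)/212⌋ − ⌊(27·105+174)/212⌋ = ⌊3114/212⌋ − ⌊3009/212⌋ = 14 − 14 = 0
n=28: ⌊(29·105+174)/212⌋ − ⌊(28·105+174)/212⌋ = ⌊3219/212⌋ − ⌊3114/212⌋ = 15 − 14 = 1
n=29: ⌊(30·105+174)/212⌋ − ⌊(29·105+174)/212⌋ = ⌊3324/212⌋ − ⌊3219/212⌋ = 15 − 15 = 0
n=30: ⌊(31·105+174)/212⌋ − ⌊(30·105+174)/212⌋ = ⌊3429/212⌋ − ⌊3324/212⌋ = 16 − 15 = 1
n=31: ⌊(32·105+174)/212⌋ − ⌊(31·105+174)/212⌋ = ⌊3534/212⌋ − ⌊3429/212⌋ = 16 − 16 = 0
n=32: ⌊(33·105+174)/212⌋ − ⌊(32·105+174)/212⌋ = ⌊3639/212⌋ − ⌊3534/212⌋ = 17 − 16 = 1
n=33: ⌊(34·105+174)/212⌋ − ⌊(33·105+174)/212⌋ = ⌊3744/212⌋ − ⌊3639/212⌋ = 17 − 17 = 0
n=34: ⌊(35·105+174)/212⌋ − ⌊(34·105+174)/212⌋ = ⌊3849/212⌋ − ⌊3744/212⌋ = 18 − 17 = 1
n=35: ⌊(36·105+174)/212⌋ − ⌊(35·105+174)/212⌋ = ⌊3954/212⌋ − ⌊3849/212⌋ = 18 − 18 = 0
n=36: ⌊(37·105+174)/212⌋ − ⌊(36·105+174)/212⌋ = ⌊4059/212⌋ − ⌊3954/212⌋ = 19 − 18 = 1
n=37: ⌊(38·105+174)/212⌋ − ⌊(37·105+174)/212⌋ = ⌊4164/212⌋ − ⌊4059/212⌋ = 19 − 19 = 0
n=38: ⌊(39·105+174)/212⌋ − ⌊(38·105+174)/212⌋ = ⌊4269/212⌋ − ⌊4164/212⌋ = 20 − 19 = 1
n=39: ⌊(40·105+174)/212⌋ − ⌊(39·105+174)/212⌋ = ⌊4374/212⌋ − ⌊4269/212⌋ = 20 − 20 = 0
n=40: ⌊(41·105+174)/212⌋ − ⌊(40·105+174)/212⌋ = ⌊4479/212⌋ − ⌊4374/212⌋ = 21 − 20 = 1
n=41: ⌊(42·105+174)/212⌋ − ⌊(41·105+174)/212⌋ = ⌊4584/212⌋ − ⌊4479/212⌋ = 21 − 21 = 0
n=42: ⌊(43·105+174)/212⌋ − ⌊(42·105+174)/212⌋ = ⌊4689/212⌋ − ⌊4584/212⌋ = 22 − 21 = 1
n=43: ⌊(44·105+174)/212⌋ − ⌊(43·105+174)/212⌋ = ⌊4794/212⌋ − ⌊4689/212⌋ = 22 − 22 = 0
n=44: ⌊(45·105+174)/212⌋ − ⌊(44·105+174)/212⌋ = ⌊4899/212⌋ − ⌊4794/212⌋ = 23 − 22 = 1
n=45: ⌊(46·105+174)/212⌋ − ⌊(45·105+174)/212⌋ = ⌊5004/212⌋ − ⌊4899/212⌋ = 23 − 23 = 0
n=46: ⌊(47·105+174)/212⌋ − ⌊(46·105+174)/212⌋ = ⌊5109/212⌋ − ⌊5004/212⌋ = 24 − 23 = 1
n=47: ⌊(48·105+174)/212⌋ − ⌊(47·105+174)/212⌋ = ⌊5214/212⌋ − ⌊5109/212⌋ = 24 − 24 = 0
n=48: ⌊(49·105+174)/212⌋ − ⌊(48·105+174)/212⌋ = ⌊5319/212⌋ − ⌊5214/212⌋ = 25 − 24 = 1
n=49: ⌊(50·105+174)/212⌋ − ⌊(49·105+174)/212⌋ = ⌊5424/212⌋ − ⌊5319/212⌋ = 25 − 25 = 0
n=50: ⌊(51·105+174)/212⌋ − ⌊(50·105+174)/212⌋ = ⌊5529/212⌋ − ⌊5424/212⌋ = 26 − 25 = 1
n=51: ⌊(52·105+174)/212⌋ − ⌊(51·105+174)/212⌋ = ⌊5634/212⌋ − ⌊5529/212⌋ = 26 − 26 = 0
n=52: ⌊(53·105+174)/212⌋ − ⌊(52·105+174)/212⌋ = ⌊5739/212⌋ − ⌊5634/212⌋ = 27 − 26 = 1
n=53: ⌊(54·105+174)/212⌋ − ⌊(53·105+174)/212⌋ = ⌊5844/212⌋ − ⌊5739/212⌋ = 27 − 27 = 0
n=54: ⌊(55·105+174)/212⌋ − ⌊(54·105+174)/212⌋ = ⌊5949/212⌋ − ⌊5844/212⌋ = 28 − 27 = 1
n=55: ⌊(56·105+174)/212⌋ − ⌊(55·105+174)/212⌋ = ⌊6054/212⌋ − ⌊5949/212⌋ = 28 − 28 = 0
n=56: ⌊(57·105+174)/212⌋ − ⌊(56·105+174)/212⌋ = ⌊6159/212⌋ − ⌊6054/212⌋ = 29 − 28 = 1
n=57: ⌊(58·105+174)/212⌋ − ⌊(57·105+174)/212⌋ = ⌊6264/212⌋ − ⌊6159/212⌋ = 29 − 29 = 0
n=58: ⌊(59·105+174)/212⌋ − ⌊(58·105+174)/212⌋ = ⌊6369/212⌋ − ⌊6264/212⌋ = 30 − 29 = 1
n=59: ⌊(60·105+174)/212⌋ − ⌊(59·105+174)/212⌋ = ⌊6474/212⌋ − ⌊6369/212⌋ = 30 − 30 = 0
n=60: ⌊(61·105+174)/212⌋ − ⌊(60·105+174)/212⌋ = ⌊6579/212⌋ − ⌊6474/212⌋ = 31 − 30 = 1
n=61: ⌊(62·105+174)/212⌋ − ⌊(61·105+174)/212⌋ = ⌊6684/212⌋ − ⌊6579/212⌋ = 31 − 31 = 0
n=62: ⌊(63·105+174)/212⌋ − ⌊(62·105+174)/212⌋ = ⌊6789/212⌋ − ⌊6684/212⌋ = 32 − 31 = 1
n=63: ⌊(64·105+174)/212⌋ − ⌊(63·105+174)/212⌋ = ⌊6894/212⌋ − ⌊6789/212⌋ = 32 − 32 = 0
n=64: ⌊(65·105+174)/212⌋ − ⌊(64·105+174)/212⌋ = ⌊6999/212⌋ − ⌊6894/212⌋ = 33 − 32 = 1
n=65: ⌊(66·105+174)/212⌋ − ⌊(65·105+174)/212⌋ = ⌊7104/212⌋ − ⌊6999/212⌋ = 33 − 33 = 0
n=66: ⌊(67·105+174)/212⌋ − ⌊(66·105+174)/212⌋ = ⌊7209/212⌋ − ⌊7104/212⌋ = 34 − 33 = 1
n=67: ⌊(68·105+174)/212⌋ − ⌊(67·105+174)/212⌋ = ⌊7314/212⌋ − ⌊7209/212⌋ = 34 − 34 = 0
n=68: ⌊(69·105+174)/212⌋ − ⌊(68·105+174)/212⌋ = ⌊7419/212⌋ − ⌊7314/212⌋ = 34 − 34 = 0
n=69: ⌊(70·105+174)/212⌋ − ⌊(69·105+174)/212⌋ = ⌊7524/212⌋ − ⌊7419/212⌋ = 35 − 34 = 1
n=70: ⌊(71·105+174)/212⌋ − ⌊(70·105+174)/212⌋ = ⌊7629/212⌋ − ⌊7524/212⌋ = 35 − 35 = 0
n=71: ⌊(72·105+174)/212⌋ − ⌊(71·105+174)/212⌋ = ⌊7734/212⌋ − ⌊7629/212⌋ = 36 − 35 = 1
n=72: ⌊(73·105+174)/212⌋ − ⌊(72·105+174)/212⌋ = ⌊7839/212⌋ − ⌊7734/212⌋ = 36 − 36 = 0
n=73: ⌊(74·105+174)/212⌋ − ⌊(73·105+174)/212⌋ = ⌊7944/212⌋ − ⌊7839/212⌋ = 37 − 36 = 1
n=74: ⌊(75·105+174)/212⌋ − ⌊(74·105+174)/212⌋ = ⌊8049/212⌋ − ⌊7944/212⌋ = 37 − 37 = 0
n=75: ⌊(76·105+174)/212⌋ − ⌊(75·105+174)/212⌋ = ⌊8154/212⌋ − ⌊8049/212⌋ = 38 − 37 = 1
n=76: ⌊(77·105+174)/212⌋ − ⌊(76·105+174)/212⌋ = ⌊8259/212⌋ − ⌊8154/212⌋ = 38 − 38 = 0
n=77: ⌊(78·105+174)/212⌋ − ⌊(77·105+174)/212⌋ = ⌊8364/212⌋ − ⌊8259/212⌋ = 39 − 38 = 1
n=78: ⌊(79·105+174)/212⌋ − ⌊(78·105+174)/212⌋ = ⌊8469/212⌋ − ⌊8364/212⌋ = 39 − 39 = 0
n=79: ⌊(80·105+174)/212⌋ − ⌊(79·105+174)/212⌋ = ⌊8574/212⌋ − ⌊8469/212⌋ = 40 − 39 = 1
n=80: ⌊(81·105+174)/212⌋ − ⌊(80·105+174)/212⌋ = ⌊8679/212⌋ − ⌊8574/212⌋ = 40 − 40 = 0
n=81: ⌊(82·105+174)/212⌋ − ⌊(81·105+174)/212⌋ = ⌊8784/212⌋ − ⌊8679/212⌋ = 41 − 40 = 1


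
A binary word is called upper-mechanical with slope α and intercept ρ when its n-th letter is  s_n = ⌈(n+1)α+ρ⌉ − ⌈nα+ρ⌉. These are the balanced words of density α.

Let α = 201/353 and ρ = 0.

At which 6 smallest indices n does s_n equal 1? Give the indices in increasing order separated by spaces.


0 1 3 5 7 8

n=0: ⌈201/353⌉−⌈0/353⌉ = 1−0 = 1  ← one
n=1: ⌈402/353⌉−⌈201/353⌉ = 2−1 = 1  ← one
n=2: ⌈603/353⌉−⌈402/353⌉ = 2−2 = 0
n=3: ⌈804/353⌉−⌈603/353⌉ = 3−2 = 1  ← one
n=4: ⌈1005/353⌉−⌈804/353⌉ = 3−3 = 0
n=5: ⌈1206/353⌉−⌈1005/353⌉ = 4−3 = 1  ← one
n=6: ⌈1407/353⌉−⌈1206/353⌉ = 4−4 = 0
n=7: ⌈1608/353⌉−⌈1407/353⌉ = 5−4 = 1  ← one
n=8: ⌈1809/353⌉−⌈1608/353⌉ = 6−5 = 1  ← one
positions of the first 6 ones: 0 1 3 5 7 8


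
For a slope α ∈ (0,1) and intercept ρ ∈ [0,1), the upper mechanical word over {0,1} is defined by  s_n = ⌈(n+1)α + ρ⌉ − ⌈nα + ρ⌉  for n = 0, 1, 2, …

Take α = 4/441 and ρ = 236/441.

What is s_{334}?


(n+1)α + ρ = (335·4 + 236) / 441 = 1576/441
nα + ρ     = (334·4 + 236) / 441 = 1572/441
⌈1576/441⌉ = 4,  ⌈1572/441⌉ = 4
s_{334} = 4 − 4 = 0

0


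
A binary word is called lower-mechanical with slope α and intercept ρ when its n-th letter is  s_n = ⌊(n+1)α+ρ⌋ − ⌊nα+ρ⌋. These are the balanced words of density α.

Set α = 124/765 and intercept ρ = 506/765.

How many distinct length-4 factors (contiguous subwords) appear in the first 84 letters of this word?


5

t_n = ⌊(n·124+506)/765⌋ for n = 0 … 84:
  n=0…9: ⌊506/765⌋=0 ⌊630/765⌋=0 ⌊754/765⌋=0 ⌊878/765⌋=1 ⌊1002/765⌋=1 ⌊1126/765⌋=1 ⌊1250/765⌋=1 ⌊1374/765⌋=1 ⌊1498/765⌋=1 ⌊1622/765⌋=2
  n=10…19: ⌊1746/765⌋=2 ⌊1870/765⌋=2 ⌊1994/765⌋=2 ⌊2118/765⌋=2 ⌊2242/765⌋=2 ⌊2366/765⌋=3 ⌊2490/765⌋=3 ⌊2614/765⌋=3 ⌊2738/765⌋=3 ⌊2862/765⌋=3
  n=20…29: ⌊2986/765⌋=3 ⌊3110/765⌋=4 ⌊3234/765⌋=4 ⌊3358/765⌋=4 ⌊3482/765⌋=4 ⌊3606/765⌋=4 ⌊3730/765⌋=4 ⌊3854/765⌋=5 ⌊3978/765⌋=5 ⌊4102/765⌋=5
  n=30…39: ⌊4226/765⌋=5 ⌊4350/765⌋=5 ⌊4474/765⌋=5 ⌊4598/765⌋=6 ⌊4722/765⌋=6 ⌊4846/765⌋=6 ⌊4970/765⌋=6 ⌊5094/765⌋=6 ⌊5218/765⌋=6 ⌊5342/765⌋=6
  n=40…49: ⌊5466/765⌋=7 ⌊5590/765⌋=7 ⌊5714/765⌋=7 ⌊5838/765⌋=7 ⌊5962/765⌋=7 ⌊6086/765⌋=7 ⌊6210/765⌋=8 ⌊6334/765⌋=8 ⌊6458/765⌋=8 ⌊6582/765⌋=8
  n=50…59: ⌊6706/765⌋=8 ⌊6830/765⌋=8 ⌊6954/765⌋=9 ⌊7078/765⌋=9 ⌊7202/765⌋=9 ⌊7326/765⌋=9 ⌊7450/765⌋=9 ⌊7574/765⌋=9 ⌊7698/765⌋=10 ⌊7822/765⌋=10
  n=60…69: ⌊7946/765⌋=10 ⌊8070/765⌋=10 ⌊8194/765⌋=10 ⌊8318/765⌋=10 ⌊8442/765⌋=11 ⌊8566/765⌋=11 ⌊8690/765⌋=11 ⌊8814/765⌋=11 ⌊8938/765⌋=11 ⌊9062/765⌋=11
  n=70…79: ⌊9186/765⌋=12 ⌊9310/765⌋=12 ⌊9434/765⌋=12 ⌊9558/765⌋=12 ⌊9682/765⌋=12 ⌊9806/765⌋=12 ⌊9930/765⌋=12 ⌊10054/765⌋=13 ⌊10178/765⌋=13 ⌊10302/765⌋=13
  n=80…84: ⌊10426/765⌋=13 ⌊10550/765⌋=13 ⌊10674/765⌋=13 ⌊10798/765⌋=14 ⌊10922/765⌋=14
s_n = t_(n+1) − t_n for n = 0 … 83 gives
prefix = 001000001000001000001000001000001000000100000100000100000100000100000100000010000010
slide a length-4 window over [0..3] … [80..83] (81 windows); first occurrence of each distinct factor:
  [  0..  3] 0010
  [  1..  4] 0100
  [  2..  5] 1000
  [  3..  6] 0000
  [  5..  8] 0001
  (the other 76 windows repeat one of these)
distinct factors: {0000, 0001, 0010, 0100, 1000}
count = 5  (Sturmian bound for length 4 is 5)


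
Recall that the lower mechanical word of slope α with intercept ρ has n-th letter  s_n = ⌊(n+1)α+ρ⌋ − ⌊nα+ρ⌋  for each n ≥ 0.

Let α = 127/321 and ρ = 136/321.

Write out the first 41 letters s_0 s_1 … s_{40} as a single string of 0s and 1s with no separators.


n=0: ⌊(1·127+136)/321⌋ − ⌊(0·127+136)/321⌋ = ⌊263/321⌋ − ⌊136/321⌋ = 0 − 0 = 0
n=1: ⌊(2·127+136)/321⌋ − ⌊(1·127+136)/321⌋ = ⌊390/321⌋ − ⌊263/321⌋ = 1 − 0 = 1
n=2: ⌊(3·127+136)/321⌋ − ⌊(2·127+136)/321⌋ = ⌊517/321⌋ − ⌊390/321⌋ = 1 − 1 = 0
n=3: ⌊(4·127+136)/321⌋ − ⌊(3·127+136)/321⌋ = ⌊644/321⌋ − ⌊517/321⌋ = 2 − 1 = 1
n=4: ⌊(5·127+136)/321⌋ − ⌊(4·127+136)/321⌋ = ⌊771/321⌋ − ⌊644/321⌋ = 2 − 2 = 0
n=5: ⌊(6·127+136)/321⌋ − ⌊(5·127+136)/321⌋ = ⌊898/321⌋ − ⌊771/321⌋ = 2 − 2 = 0
n=6: ⌊(7·127+136)/321⌋ − ⌊(6·127+136)/321⌋ = ⌊1025/321⌋ − ⌊898/321⌋ = 3 − 2 = 1
n=7: ⌊(8·127+136)/321⌋ − ⌊(7·127+136)/321⌋ = ⌊1152/321⌋ − ⌊1025/321⌋ = 3 − 3 = 0
n=8: ⌊(9·127+136)/321⌋ − ⌊(8·127+136)/321⌋ = ⌊1279/321⌋ − ⌊1152/321⌋ = 3 − 3 = 0
n=9: ⌊(10·127+136)/321⌋ − ⌊(9·127+136)/321⌋ = ⌊1406/321⌋ − ⌊1279/321⌋ = 4 − 3 = 1
n=10: ⌊(11·127+136)/321⌋ − ⌊(10·127+136)/321⌋ = ⌊1533/321⌋ − ⌊1406/321⌋ = 4 − 4 = 0
n=11: ⌊(12·127+136)/321⌋ − ⌊(11·127+136)/321⌋ = ⌊1660/321⌋ − ⌊1533/321⌋ = 5 − 4 = 1
n=12: ⌊(13·127+136)/321⌋ − ⌊(12·127+136)/321⌋ = ⌊1787/321⌋ − ⌊1660/321⌋ = 5 − 5 = 0
n=13: ⌊(14·127+136)/321⌋ − ⌊(13·127+136)/321⌋ = ⌊1914/321⌋ − ⌊1787/321⌋ = 5 − 5 = 0
n=14: ⌊(15·127+136)/321⌋ − ⌊(14·127+136)/321⌋ = ⌊2041/321⌋ − ⌊1914/321⌋ = 6 − 5 = 1
n=15: ⌊(16·127+136)/321⌋ − ⌊(15·127+136)/321⌋ = ⌊2168/321⌋ − ⌊2041/321⌋ = 6 − 6 = 0
n=16: ⌊(17·127+136)/321⌋ − ⌊(16·127+136)/321⌋ = ⌊2295/321⌋ − ⌊2168/321⌋ = 7 − 6 = 1
n=17: ⌊(18·127+136)/321⌋ − ⌊(17·127+136)/321⌋ = ⌊2422/321⌋ − ⌊2295/321⌋ = 7 − 7 = 0
n=18: ⌊(19·127+136)/321⌋ − ⌊(18·127+136)/321⌋ = ⌊2549/321⌋ − ⌊2422/321⌋ = 7 − 7 = 0
n=19: ⌊(20·127+136)/321⌋ − ⌊(19·127+136)/321⌋ = ⌊2676/321⌋ − ⌊2549/321⌋ = 8 − 7 = 1
n=20: ⌊(21·127+136)/321⌋ − ⌊(20·127+136)/321⌋ = ⌊2803/321⌋ − ⌊2676/321⌋ = 8 − 8 = 0
n=21: ⌊(22·127+136)/321⌋ − ⌊(21·127+136)/321⌋ = ⌊2930/321⌋ − ⌊2803/321⌋ = 9 − 8 = 1
n=22: ⌊(23·127+136)/321⌋ − ⌊(22·127+136)/321⌋ = ⌊3057/321⌋ − ⌊2930/321⌋ = 9 − 9 = 0
n=23: ⌊(24·127+136)/321⌋ − ⌊(23·127+136)/321⌋ = ⌊3184/321⌋ − ⌊3057/321⌋ = 9 − 9 = 0
n=24: ⌊(25·127+136)/321⌋ − ⌊(24·127+136)/321⌋ = ⌊3311/321⌋ − ⌊3184/321⌋ = 10 − 9 = 1
n=25: ⌊(26·127+136)/321⌋ − ⌊(25·127+136)/321⌋ = ⌊3438/321⌋ − ⌊3311/321⌋ = 10 − 10 = 0
n=26: ⌊(27·127+136)/321⌋ − ⌊(26·127+136)/321⌋ = ⌊3565/321⌋ − ⌊3438/321⌋ = 11 − 10 = 1
n=27: ⌊(28·127+136)/321⌋ − ⌊(27·127+136)/321⌋ = ⌊3692/321⌋ − ⌊3565/321⌋ = 11 − 11 = 0
n=28: ⌊(29·127+136)/321⌋ − ⌊(28·127+136)/321⌋ = ⌊3819/321⌋ − ⌊3692/321⌋ = 11 − 11 = 0
n=29: ⌊(30·127+136)/321⌋ − ⌊(29·127+136)/321⌋ = ⌊3946/321⌋ − ⌊3819/321⌋ = 12 − 11 = 1
n=30: ⌊(31·127+136)/321⌋ − ⌊(30·127+136)/321⌋ = ⌊4073/321⌋ − ⌊3946/321⌋ = 12 − 12 = 0
n=31: ⌊(32·127+136)/321⌋ − ⌊(31·127+136)/321⌋ = ⌊4200/321⌋ − ⌊4073/321⌋ = 13 − 12 = 1
n=32: ⌊(33·127+136)/321⌋ − ⌊(32·127+136)/321⌋ = ⌊4327/321⌋ − ⌊4200/321⌋ = 13 − 13 = 0
n=33: ⌊(34·127+136)/321⌋ − ⌊(33·127+136)/321⌋ = ⌊4454/321⌋ − ⌊4327/321⌋ = 13 − 13 = 0
n=34: ⌊(35·127+136)/321⌋ − ⌊(34·127+136)/321⌋ = ⌊4581/321⌋ − ⌊4454/321⌋ = 14 − 13 = 1
n=35: ⌊(36·127+136)/321⌋ − ⌊(35·127+136)/321⌋ = ⌊4708/321⌋ − ⌊4581/321⌋ = 14 − 14 = 0
n=36: ⌊(37·127+136)/321⌋ − ⌊(36·127+136)/321⌋ = ⌊4835/321⌋ − ⌊4708/321⌋ = 15 − 14 = 1
n=37: ⌊(38·127+136)/321⌋ − ⌊(37·127+136)/321⌋ = ⌊4962/321⌋ − ⌊4835/321⌋ = 15 − 15 = 0
n=38: ⌊(39·127+136)/321⌋ − ⌊(38·127+136)/321⌋ = ⌊5089/321⌋ − ⌊4962/321⌋ = 15 − 15 = 0
n=39: ⌊(40·127+136)/321⌋ − ⌊(39·127+136)/321⌋ = ⌊5216/321⌋ − ⌊5089/321⌋ = 16 − 15 = 1
n=40: ⌊(41·127+136)/321⌋ − ⌊(40·127+136)/321⌋ = ⌊5343/321⌋ − ⌊5216/321⌋ = 16 − 16 = 0

01010010010100101001010010100101001010010
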